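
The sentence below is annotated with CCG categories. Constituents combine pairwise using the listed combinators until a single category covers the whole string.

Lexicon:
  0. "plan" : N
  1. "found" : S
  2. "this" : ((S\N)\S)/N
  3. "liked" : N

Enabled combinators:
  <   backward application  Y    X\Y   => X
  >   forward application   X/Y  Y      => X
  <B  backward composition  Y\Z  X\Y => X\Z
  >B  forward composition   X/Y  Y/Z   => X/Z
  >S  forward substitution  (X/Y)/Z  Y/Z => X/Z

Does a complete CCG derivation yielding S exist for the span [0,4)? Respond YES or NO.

YES

[0,4] S   <
  [0,1] "plan" : N
  [1,4] S\N   <
    [1,2] "found" : S
    [2,4] (S\N)\S   >
      [2,3] "this" : ((S\N)\S)/N
      [3,4] "liked" : N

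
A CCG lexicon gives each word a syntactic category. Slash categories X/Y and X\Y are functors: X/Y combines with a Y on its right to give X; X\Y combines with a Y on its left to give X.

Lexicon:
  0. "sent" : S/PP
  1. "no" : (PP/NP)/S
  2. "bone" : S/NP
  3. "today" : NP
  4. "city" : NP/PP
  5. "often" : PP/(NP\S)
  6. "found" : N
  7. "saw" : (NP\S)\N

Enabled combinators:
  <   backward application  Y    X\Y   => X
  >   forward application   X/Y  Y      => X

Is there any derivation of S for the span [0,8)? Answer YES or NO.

YES

[0,8] S   >
  [0,1] "sent" : S/PP
  [1,8] PP   >
    [1,4] PP/NP   >
      [1,2] "no" : (PP/NP)/S
      [2,4] S   >
        [2,3] "bone" : S/NP
        [3,4] "today" : NP
    [4,8] NP   >
      [4,5] "city" : NP/PP
      [5,8] PP   >
        [5,6] "often" : PP/(NP\S)
        [6,8] NP\S   <
          [6,7] "found" : N
          [7,8] "saw" : (NP\S)\N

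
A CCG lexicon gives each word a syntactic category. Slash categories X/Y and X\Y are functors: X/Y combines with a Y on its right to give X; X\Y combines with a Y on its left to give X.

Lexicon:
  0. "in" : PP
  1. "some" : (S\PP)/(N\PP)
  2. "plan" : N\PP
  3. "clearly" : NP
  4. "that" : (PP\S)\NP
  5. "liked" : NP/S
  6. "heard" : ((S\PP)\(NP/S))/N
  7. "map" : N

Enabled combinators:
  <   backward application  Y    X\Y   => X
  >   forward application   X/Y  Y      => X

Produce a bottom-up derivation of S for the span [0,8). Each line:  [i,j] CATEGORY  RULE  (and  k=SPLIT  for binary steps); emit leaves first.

[0,8] S   <
  [0,5] PP   <
    [0,3] S   <
      [0,1] "in" : PP
      [1,3] S\PP   >
        [1,2] "some" : (S\PP)/(N\PP)
        [2,3] "plan" : N\PP
    [3,5] PP\S   <
      [3,4] "clearly" : NP
      [4,5] "that" : (PP\S)\NP
  [5,8] S\PP   <
    [5,6] "liked" : NP/S
    [6,8] (S\PP)\(NP/S)   >
      [6,7] "heard" : ((S\PP)\(NP/S))/N
      [7,8] "map" : N

[0,1] PP  lex  "in"
[1,2] (S\PP)/(N\PP)  lex  "some"
[2,3] N\PP  lex  "plan"
[1,3] S\PP  >  k=2
[0,3] S  <  k=1
[3,4] NP  lex  "clearly"
[4,5] (PP\S)\NP  lex  "that"
[3,5] PP\S  <  k=4
[0,5] PP  <  k=3
[5,6] NP/S  lex  "liked"
[6,7] ((S\PP)\(NP/S))/N  lex  "heard"
[7,8] N  lex  "map"
[6,8] (S\PP)\(NP/S)  >  k=7
[5,8] S\PP  <  k=6
[0,8] S  <  k=5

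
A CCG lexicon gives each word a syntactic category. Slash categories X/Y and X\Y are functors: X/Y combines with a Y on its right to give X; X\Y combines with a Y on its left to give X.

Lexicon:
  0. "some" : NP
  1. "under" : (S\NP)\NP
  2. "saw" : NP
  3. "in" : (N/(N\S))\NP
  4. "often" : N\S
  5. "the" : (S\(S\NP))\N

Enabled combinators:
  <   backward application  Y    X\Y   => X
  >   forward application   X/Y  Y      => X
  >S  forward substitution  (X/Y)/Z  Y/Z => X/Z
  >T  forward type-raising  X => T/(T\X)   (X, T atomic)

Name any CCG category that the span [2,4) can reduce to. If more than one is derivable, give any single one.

[0,6] S   <
  [0,2] S\NP   <
    [0,1] "some" : NP
    [1,2] "under" : (S\NP)\NP
  [2,6] S\(S\NP)   <
    [2,5] N   >
      [2,4] N/(N\S)   <
        [2,3] "saw" : NP
        [3,4] "in" : (N/(N\S))\NP
      [4,5] "often" : N\S
    [5,6] "the" : (S\(S\NP))\N

N/(N\S)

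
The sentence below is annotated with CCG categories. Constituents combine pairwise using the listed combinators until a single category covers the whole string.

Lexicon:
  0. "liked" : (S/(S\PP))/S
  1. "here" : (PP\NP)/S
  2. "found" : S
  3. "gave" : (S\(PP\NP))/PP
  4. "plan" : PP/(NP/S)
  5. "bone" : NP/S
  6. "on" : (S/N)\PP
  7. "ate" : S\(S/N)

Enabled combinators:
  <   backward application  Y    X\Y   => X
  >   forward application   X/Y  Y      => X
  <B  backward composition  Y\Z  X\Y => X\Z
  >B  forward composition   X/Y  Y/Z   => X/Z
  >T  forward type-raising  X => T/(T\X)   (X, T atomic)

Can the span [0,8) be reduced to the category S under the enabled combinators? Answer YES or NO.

YES

[0,8] S   >
  [0,6] S/(S\PP)   >
    [0,1] "liked" : (S/(S\PP))/S
    [1,6] S   <
      [1,3] PP\NP   >
        [1,2] "here" : (PP\NP)/S
        [2,3] "found" : S
      [3,6] S\(PP\NP)   >
        [3,4] "gave" : (S\(PP\NP))/PP
        [4,6] PP   >
          [4,5] "plan" : PP/(NP/S)
          [5,6] "bone" : NP/S
  [6,8] S\PP   <B
    [6,7] "on" : (S/N)\PP
    [7,8] "ate" : S\(S/N)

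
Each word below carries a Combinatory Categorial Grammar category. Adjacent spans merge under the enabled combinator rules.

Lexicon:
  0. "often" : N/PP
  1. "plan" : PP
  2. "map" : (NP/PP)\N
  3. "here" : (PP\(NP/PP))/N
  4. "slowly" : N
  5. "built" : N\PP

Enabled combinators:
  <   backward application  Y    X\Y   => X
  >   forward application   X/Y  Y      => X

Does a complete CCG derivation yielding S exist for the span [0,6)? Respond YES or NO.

N/PP PP (NP/PP)\N (PP\(NP/PP))/N N N\PP
CKY chart[0,6] = {N}; S ∉ chart

NO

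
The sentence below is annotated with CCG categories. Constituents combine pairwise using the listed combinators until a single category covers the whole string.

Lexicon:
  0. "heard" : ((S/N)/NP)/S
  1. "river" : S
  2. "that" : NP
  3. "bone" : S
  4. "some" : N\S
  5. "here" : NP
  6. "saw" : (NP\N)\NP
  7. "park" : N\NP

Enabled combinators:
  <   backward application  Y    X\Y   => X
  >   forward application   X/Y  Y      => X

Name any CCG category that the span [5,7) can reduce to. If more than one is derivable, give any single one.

NP\N

[0,8] S   >
  [0,3] S/N   >
    [0,2] (S/N)/NP   >
      [0,1] "heard" : ((S/N)/NP)/S
      [1,2] "river" : S
    [2,3] "that" : NP
  [3,8] N   <
    [3,7] NP   <
      [3,5] N   <
        [3,4] "bone" : S
        [4,5] "some" : N\S
      [5,7] NP\N   <
        [5,6] "here" : NP
        [6,7] "saw" : (NP\N)\NP
    [7,8] "park" : N\NP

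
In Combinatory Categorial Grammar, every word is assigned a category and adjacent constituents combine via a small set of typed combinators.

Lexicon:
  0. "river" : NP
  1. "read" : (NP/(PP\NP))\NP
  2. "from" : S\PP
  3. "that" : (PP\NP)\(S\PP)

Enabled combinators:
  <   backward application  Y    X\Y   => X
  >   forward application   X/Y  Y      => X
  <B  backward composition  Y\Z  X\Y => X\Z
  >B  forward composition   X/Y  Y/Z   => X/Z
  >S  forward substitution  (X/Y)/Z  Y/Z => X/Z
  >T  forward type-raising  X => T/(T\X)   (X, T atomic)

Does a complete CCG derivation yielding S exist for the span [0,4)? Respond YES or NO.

NO

NP (NP/(PP\NP))\NP S\PP (PP\NP)\(S\PP)
CKY chart[0,4] = {N/(N\NP), NP, NP/(NP\NP), PP/(PP\NP), S/(S\NP)}; S ∉ chart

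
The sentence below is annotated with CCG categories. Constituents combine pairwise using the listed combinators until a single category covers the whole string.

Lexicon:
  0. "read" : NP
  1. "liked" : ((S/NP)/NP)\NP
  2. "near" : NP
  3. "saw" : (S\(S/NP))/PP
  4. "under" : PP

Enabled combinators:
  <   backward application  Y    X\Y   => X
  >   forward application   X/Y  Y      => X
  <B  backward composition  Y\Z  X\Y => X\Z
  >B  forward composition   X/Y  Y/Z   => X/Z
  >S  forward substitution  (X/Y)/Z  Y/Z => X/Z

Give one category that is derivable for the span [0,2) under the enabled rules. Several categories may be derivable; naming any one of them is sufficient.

[0,5] S   <
  [0,3] S/NP   >
    [0,2] (S/NP)/NP   <
      [0,1] "read" : NP
      [1,2] "liked" : ((S/NP)/NP)\NP
    [2,3] "near" : NP
  [3,5] S\(S/NP)   >
    [3,4] "saw" : (S\(S/NP))/PP
    [4,5] "under" : PP

(S/NP)/NP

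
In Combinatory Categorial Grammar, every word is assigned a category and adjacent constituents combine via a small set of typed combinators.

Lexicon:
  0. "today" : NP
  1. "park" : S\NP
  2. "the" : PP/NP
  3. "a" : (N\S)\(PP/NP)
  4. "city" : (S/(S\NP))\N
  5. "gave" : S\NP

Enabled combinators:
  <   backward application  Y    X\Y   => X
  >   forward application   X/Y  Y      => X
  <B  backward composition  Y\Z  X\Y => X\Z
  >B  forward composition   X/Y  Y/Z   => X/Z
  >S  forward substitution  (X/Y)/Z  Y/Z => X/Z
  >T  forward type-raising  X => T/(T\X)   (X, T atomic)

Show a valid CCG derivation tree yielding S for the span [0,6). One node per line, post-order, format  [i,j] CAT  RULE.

[0,6] S   >
  [0,5] S/(S\NP)   <
    [0,4] N   <
      [0,2] S   <
        [0,1] "today" : NP
        [1,2] "park" : S\NP
      [2,4] N\S   <
        [2,3] "the" : PP/NP
        [3,4] "a" : (N\S)\(PP/NP)
    [4,5] "city" : (S/(S\NP))\N
  [5,6] "gave" : S\NP

[0,1] NP  lex  "today"
[1,2] S\NP  lex  "park"
[0,2] S  <  k=1
[2,3] PP/NP  lex  "the"
[3,4] (N\S)\(PP/NP)  lex  "a"
[2,4] N\S  <  k=3
[0,4] N  <  k=2
[4,5] (S/(S\NP))\N  lex  "city"
[0,5] S/(S\NP)  <  k=4
[5,6] S\NP  lex  "gave"
[0,6] S  >  k=5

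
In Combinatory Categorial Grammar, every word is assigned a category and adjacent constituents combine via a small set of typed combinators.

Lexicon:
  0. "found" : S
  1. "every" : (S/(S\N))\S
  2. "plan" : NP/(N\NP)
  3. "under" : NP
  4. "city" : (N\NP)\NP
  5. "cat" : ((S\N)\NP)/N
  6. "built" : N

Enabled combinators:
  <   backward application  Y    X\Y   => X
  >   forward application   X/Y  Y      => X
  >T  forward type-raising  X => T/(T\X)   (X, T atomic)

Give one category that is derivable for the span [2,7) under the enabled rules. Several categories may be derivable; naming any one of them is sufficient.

S\N

[0,7] S   >
  [0,2] S/(S\N)   <
    [0,1] "found" : S
    [1,2] "every" : (S/(S\N))\S
  [2,7] S\N   <
    [2,5] NP   >
      [2,3] "plan" : NP/(N\NP)
      [3,5] N\NP   <
        [3,4] "under" : NP
        [4,5] "city" : (N\NP)\NP
    [5,7] (S\N)\NP   >
      [5,6] "cat" : ((S\N)\NP)/N
      [6,7] "built" : N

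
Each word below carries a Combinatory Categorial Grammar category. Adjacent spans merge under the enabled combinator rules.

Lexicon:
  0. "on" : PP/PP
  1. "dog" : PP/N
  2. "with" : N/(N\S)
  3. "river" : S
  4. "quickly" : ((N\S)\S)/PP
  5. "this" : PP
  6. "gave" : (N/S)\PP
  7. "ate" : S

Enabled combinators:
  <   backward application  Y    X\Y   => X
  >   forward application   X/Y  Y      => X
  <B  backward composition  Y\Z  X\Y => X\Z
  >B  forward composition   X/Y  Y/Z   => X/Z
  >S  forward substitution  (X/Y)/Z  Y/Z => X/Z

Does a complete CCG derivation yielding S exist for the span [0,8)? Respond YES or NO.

NO

PP/PP PP/N N/(N\S) S ((N\S)\S)/PP PP (N/S)\PP S
CKY chart[0,8] = {N}; S ∉ chart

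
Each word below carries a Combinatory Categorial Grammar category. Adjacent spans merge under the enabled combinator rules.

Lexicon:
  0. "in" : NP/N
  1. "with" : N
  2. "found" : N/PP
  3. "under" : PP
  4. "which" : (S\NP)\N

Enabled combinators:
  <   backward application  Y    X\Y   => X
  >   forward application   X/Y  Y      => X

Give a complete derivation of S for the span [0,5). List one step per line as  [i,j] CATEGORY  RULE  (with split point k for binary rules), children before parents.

[0,5] S   <
  [0,2] NP   >
    [0,1] "in" : NP/N
    [1,2] "with" : N
  [2,5] S\NP   <
    [2,4] N   >
      [2,3] "found" : N/PP
      [3,4] "under" : PP
    [4,5] "which" : (S\NP)\N

[0,1] NP/N  lex  "in"
[1,2] N  lex  "with"
[0,2] NP  >  k=1
[2,3] N/PP  lex  "found"
[3,4] PP  lex  "under"
[2,4] N  >  k=3
[4,5] (S\NP)\N  lex  "which"
[2,5] S\NP  <  k=4
[0,5] S  <  k=2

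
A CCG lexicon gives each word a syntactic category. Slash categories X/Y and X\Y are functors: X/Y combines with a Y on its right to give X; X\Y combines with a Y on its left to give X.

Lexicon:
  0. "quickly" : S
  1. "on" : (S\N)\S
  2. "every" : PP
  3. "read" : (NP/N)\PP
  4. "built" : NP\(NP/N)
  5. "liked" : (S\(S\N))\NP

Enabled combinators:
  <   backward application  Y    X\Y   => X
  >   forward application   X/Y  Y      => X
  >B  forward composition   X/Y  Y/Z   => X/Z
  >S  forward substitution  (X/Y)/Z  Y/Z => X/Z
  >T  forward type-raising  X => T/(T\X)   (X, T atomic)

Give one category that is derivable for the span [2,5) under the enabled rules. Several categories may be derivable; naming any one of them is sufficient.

NP

[0,6] S   <
  [0,2] S\N   <
    [0,1] "quickly" : S
    [1,2] "on" : (S\N)\S
  [2,6] S\(S\N)   <
    [2,5] NP   <
      [2,4] NP/N   <
        [2,3] "every" : PP
        [3,4] "read" : (NP/N)\PP
      [4,5] "built" : NP\(NP/N)
    [5,6] "liked" : (S\(S\N))\NP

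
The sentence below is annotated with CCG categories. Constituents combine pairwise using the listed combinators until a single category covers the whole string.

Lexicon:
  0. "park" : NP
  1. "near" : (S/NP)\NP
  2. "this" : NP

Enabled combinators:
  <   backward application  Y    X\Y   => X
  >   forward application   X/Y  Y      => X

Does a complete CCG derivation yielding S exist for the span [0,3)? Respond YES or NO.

YES

[0,3] S   >
  [0,2] S/NP   <
    [0,1] "park" : NP
    [1,2] "near" : (S/NP)\NP
  [2,3] "this" : NP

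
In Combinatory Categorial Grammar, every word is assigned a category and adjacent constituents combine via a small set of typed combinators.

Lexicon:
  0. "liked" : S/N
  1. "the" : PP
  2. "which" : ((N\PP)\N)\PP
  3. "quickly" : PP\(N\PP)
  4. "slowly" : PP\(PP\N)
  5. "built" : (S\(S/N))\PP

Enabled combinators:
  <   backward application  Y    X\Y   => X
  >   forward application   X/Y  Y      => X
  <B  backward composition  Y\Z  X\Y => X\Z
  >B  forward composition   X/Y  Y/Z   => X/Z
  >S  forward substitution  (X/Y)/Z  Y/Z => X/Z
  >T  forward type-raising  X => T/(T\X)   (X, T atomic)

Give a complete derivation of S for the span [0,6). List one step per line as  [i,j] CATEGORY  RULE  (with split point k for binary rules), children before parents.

[0,6] S   <
  [0,1] "liked" : S/N
  [1,6] S\(S/N)   <
    [1,5] PP   <
      [1,4] PP\N   <B
        [1,3] (N\PP)\N   <
          [1,2] "the" : PP
          [2,3] "which" : ((N\PP)\N)\PP
        [3,4] "quickly" : PP\(N\PP)
      [4,5] "slowly" : PP\(PP\N)
    [5,6] "built" : (S\(S/N))\PP

[0,1] S/N  lex  "liked"
[1,2] PP  lex  "the"
[2,3] ((N\PP)\N)\PP  lex  "which"
[1,3] (N\PP)\N  <  k=2
[3,4] PP\(N\PP)  lex  "quickly"
[1,4] PP\N  <B  k=3
[4,5] PP\(PP\N)  lex  "slowly"
[1,5] PP  <  k=4
[5,6] (S\(S/N))\PP  lex  "built"
[1,6] S\(S/N)  <  k=5
[0,6] S  <  k=1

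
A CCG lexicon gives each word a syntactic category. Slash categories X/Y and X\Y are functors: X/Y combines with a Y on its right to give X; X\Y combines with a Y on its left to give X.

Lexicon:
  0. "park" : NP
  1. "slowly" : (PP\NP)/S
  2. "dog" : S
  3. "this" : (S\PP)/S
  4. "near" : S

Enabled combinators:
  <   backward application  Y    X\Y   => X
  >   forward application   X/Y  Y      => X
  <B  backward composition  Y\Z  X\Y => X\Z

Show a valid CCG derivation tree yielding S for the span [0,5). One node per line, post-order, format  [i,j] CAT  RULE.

[0,1] NP  lex  "park"
[1,2] (PP\NP)/S  lex  "slowly"
[2,3] S  lex  "dog"
[1,3] PP\NP  >  k=2
[0,3] PP  <  k=1
[3,4] (S\PP)/S  lex  "this"
[4,5] S  lex  "near"
[3,5] S\PP  >  k=4
[0,5] S  <  k=3

[0,5] S   <
  [0,3] PP   <
    [0,1] "park" : NP
    [1,3] PP\NP   >
      [1,2] "slowly" : (PP\NP)/S
      [2,3] "dog" : S
  [3,5] S\PP   >
    [3,4] "this" : (S\PP)/S
    [4,5] "near" : S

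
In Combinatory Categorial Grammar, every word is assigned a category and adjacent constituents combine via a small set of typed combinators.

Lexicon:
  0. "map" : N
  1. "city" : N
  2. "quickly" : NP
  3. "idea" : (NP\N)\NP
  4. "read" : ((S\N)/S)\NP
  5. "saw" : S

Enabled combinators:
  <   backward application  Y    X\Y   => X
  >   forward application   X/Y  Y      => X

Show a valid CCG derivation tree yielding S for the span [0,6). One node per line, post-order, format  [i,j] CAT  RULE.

[0,1] N  lex  "map"
[1,2] N  lex  "city"
[2,3] NP  lex  "quickly"
[3,4] (NP\N)\NP  lex  "idea"
[2,4] NP\N  <  k=3
[1,4] NP  <  k=2
[4,5] ((S\N)/S)\NP  lex  "read"
[1,5] (S\N)/S  <  k=4
[5,6] S  lex  "saw"
[1,6] S\N  >  k=5
[0,6] S  <  k=1

[0,6] S   <
  [0,1] "map" : N
  [1,6] S\N   >
    [1,5] (S\N)/S   <
      [1,4] NP   <
        [1,2] "city" : N
        [2,4] NP\N   <
          [2,3] "quickly" : NP
          [3,4] "idea" : (NP\N)\NP
      [4,5] "read" : ((S\N)/S)\NP
    [5,6] "saw" : S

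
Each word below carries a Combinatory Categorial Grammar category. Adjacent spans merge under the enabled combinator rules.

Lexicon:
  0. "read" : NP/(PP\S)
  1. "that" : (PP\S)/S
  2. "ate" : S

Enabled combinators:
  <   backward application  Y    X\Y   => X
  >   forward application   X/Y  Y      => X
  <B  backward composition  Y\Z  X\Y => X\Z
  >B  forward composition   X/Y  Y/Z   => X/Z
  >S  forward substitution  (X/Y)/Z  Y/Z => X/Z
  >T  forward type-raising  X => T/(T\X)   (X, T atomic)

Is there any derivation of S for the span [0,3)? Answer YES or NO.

NP/(PP\S) (PP\S)/S S
CKY chart[0,3] = {N/(N\NP), NP, NP/(NP\NP), NP/(S\S), PP/(PP\NP), S/(S\NP)}; S ∉ chart

NO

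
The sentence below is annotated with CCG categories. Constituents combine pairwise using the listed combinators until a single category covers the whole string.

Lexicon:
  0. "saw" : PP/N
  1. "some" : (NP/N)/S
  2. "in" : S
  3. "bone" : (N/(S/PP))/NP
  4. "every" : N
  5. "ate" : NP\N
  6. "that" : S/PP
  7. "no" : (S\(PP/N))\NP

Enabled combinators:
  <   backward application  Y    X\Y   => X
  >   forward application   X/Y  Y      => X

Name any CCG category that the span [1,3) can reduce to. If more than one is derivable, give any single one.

[0,8] S   <
  [0,1] "saw" : PP/N
  [1,8] S\(PP/N)   <
    [1,7] NP   >
      [1,3] NP/N   >
        [1,2] "some" : (NP/N)/S
        [2,3] "in" : S
      [3,7] N   >
        [3,6] N/(S/PP)   >
          [3,4] "bone" : (N/(S/PP))/NP
          [4,6] NP   <
            [4,5] "every" : N
            [5,6] "ate" : NP\N
        [6,7] "that" : S/PP
    [7,8] "no" : (S\(PP/N))\NP

NP/N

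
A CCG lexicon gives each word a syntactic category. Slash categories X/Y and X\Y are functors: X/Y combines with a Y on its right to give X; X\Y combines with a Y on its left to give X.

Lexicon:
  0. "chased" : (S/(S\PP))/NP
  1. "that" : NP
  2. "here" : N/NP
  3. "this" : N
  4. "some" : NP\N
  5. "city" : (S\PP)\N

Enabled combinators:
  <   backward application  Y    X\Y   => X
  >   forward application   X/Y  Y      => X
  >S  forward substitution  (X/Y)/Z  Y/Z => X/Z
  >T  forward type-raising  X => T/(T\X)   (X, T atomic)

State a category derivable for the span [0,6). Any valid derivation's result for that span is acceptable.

S

[0,6] S   >
  [0,2] S/(S\PP)   >
    [0,1] "chased" : (S/(S\PP))/NP
    [1,2] "that" : NP
  [2,6] S\PP   <
    [2,5] N   >
      [2,3] "here" : N/NP
      [3,5] NP   <
        [3,4] "this" : N
        [4,5] "some" : NP\N
    [5,6] "city" : (S\PP)\N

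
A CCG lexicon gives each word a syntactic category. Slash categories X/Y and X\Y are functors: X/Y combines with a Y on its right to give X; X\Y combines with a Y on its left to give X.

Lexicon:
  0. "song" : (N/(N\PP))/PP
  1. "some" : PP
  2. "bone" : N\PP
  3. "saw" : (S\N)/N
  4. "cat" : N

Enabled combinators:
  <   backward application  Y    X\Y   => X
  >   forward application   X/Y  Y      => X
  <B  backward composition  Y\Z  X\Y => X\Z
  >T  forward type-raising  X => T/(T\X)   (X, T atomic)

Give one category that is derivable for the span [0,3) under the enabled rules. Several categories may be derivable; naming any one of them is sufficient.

N

[0,5] S   <
  [0,3] N   >
    [0,2] N/(N\PP)   >
      [0,1] "song" : (N/(N\PP))/PP
      [1,2] "some" : PP
    [2,3] "bone" : N\PP
  [3,5] S\N   >
    [3,4] "saw" : (S\N)/N
    [4,5] "cat" : N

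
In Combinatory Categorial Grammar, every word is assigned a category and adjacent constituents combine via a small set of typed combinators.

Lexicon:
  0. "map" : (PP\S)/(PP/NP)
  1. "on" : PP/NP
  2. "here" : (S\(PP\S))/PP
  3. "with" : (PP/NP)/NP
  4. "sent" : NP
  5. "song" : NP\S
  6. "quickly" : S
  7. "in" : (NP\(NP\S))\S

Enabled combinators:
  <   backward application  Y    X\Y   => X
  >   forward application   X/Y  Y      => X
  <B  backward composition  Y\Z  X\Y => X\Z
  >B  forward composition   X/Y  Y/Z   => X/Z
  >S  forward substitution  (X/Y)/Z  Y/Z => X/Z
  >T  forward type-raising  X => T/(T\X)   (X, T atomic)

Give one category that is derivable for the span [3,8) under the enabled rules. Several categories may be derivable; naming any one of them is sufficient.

PP

[0,8] S   <
  [0,2] PP\S   >
    [0,1] "map" : (PP\S)/(PP/NP)
    [1,2] "on" : PP/NP
  [2,8] S\(PP\S)   >
    [2,3] "here" : (S\(PP\S))/PP
    [3,8] PP   >
      [3,5] PP/NP   >
        [3,4] "with" : (PP/NP)/NP
        [4,5] "sent" : NP
      [5,8] NP   <
        [5,6] "song" : NP\S
        [6,8] NP\(NP\S)   <
          [6,7] "quickly" : S
          [7,8] "in" : (NP\(NP\S))\S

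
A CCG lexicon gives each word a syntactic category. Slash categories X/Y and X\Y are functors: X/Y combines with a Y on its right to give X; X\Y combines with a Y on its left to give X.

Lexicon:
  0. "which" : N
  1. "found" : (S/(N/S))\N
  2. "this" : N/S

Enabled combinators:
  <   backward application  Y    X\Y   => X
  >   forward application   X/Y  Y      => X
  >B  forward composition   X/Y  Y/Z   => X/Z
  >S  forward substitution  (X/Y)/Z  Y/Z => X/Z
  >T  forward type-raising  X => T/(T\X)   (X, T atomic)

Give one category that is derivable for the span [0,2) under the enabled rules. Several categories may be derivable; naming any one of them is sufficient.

[0,3] S   >
  [0,2] S/(N/S)   <
    [0,1] "which" : N
    [1,2] "found" : (S/(N/S))\N
  [2,3] "this" : N/S

S/(N/S)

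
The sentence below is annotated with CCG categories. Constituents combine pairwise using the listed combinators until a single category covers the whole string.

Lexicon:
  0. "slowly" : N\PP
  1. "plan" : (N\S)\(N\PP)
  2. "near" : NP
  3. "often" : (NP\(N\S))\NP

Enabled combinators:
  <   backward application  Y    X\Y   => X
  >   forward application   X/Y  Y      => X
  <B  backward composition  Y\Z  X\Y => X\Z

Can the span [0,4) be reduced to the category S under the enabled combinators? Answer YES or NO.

NO

N\PP (N\S)\(N\PP) NP (NP\(N\S))\NP
CKY chart[0,4] = {NP}; S ∉ chart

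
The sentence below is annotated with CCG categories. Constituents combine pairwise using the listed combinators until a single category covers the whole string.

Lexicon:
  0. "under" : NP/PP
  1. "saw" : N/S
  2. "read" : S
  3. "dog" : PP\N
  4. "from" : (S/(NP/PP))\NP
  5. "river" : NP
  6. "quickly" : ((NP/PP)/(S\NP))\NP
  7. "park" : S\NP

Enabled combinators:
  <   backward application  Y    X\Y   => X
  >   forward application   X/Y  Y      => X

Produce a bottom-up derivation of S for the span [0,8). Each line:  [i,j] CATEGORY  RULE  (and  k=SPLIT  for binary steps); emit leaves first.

[0,8] S   >
  [0,5] S/(NP/PP)   <
    [0,4] NP   >
      [0,1] "under" : NP/PP
      [1,4] PP   <
        [1,3] N   >
          [1,2] "saw" : N/S
          [2,3] "read" : S
        [3,4] "dog" : PP\N
    [4,5] "from" : (S/(NP/PP))\NP
  [5,8] NP/PP   >
    [5,7] (NP/PP)/(S\NP)   <
      [5,6] "river" : NP
      [6,7] "quickly" : ((NP/PP)/(S\NP))\NP
    [7,8] "park" : S\NP

[0,1] NP/PP  lex  "under"
[1,2] N/S  lex  "saw"
[2,3] S  lex  "read"
[1,3] N  >  k=2
[3,4] PP\N  lex  "dog"
[1,4] PP  <  k=3
[0,4] NP  >  k=1
[4,5] (S/(NP/PP))\NP  lex  "from"
[0,5] S/(NP/PP)  <  k=4
[5,6] NP  lex  "river"
[6,7] ((NP/PP)/(S\NP))\NP  lex  "quickly"
[5,7] (NP/PP)/(S\NP)  <  k=6
[7,8] S\NP  lex  "park"
[5,8] NP/PP  >  k=7
[0,8] S  >  k=5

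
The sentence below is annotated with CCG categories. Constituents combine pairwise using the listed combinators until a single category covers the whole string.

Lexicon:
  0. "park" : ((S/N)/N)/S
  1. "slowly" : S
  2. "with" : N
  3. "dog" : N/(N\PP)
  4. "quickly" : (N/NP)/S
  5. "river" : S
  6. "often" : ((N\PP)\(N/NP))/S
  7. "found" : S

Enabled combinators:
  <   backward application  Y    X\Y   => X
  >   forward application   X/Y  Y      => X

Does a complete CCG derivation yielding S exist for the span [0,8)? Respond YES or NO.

[0,8] S   >
  [0,3] S/N   >
    [0,2] (S/N)/N   >
      [0,1] "park" : ((S/N)/N)/S
      [1,2] "slowly" : S
    [2,3] "with" : N
  [3,8] N   >
    [3,4] "dog" : N/(N\PP)
    [4,8] N\PP   <
      [4,6] N/NP   >
        [4,5] "quickly" : (N/NP)/S
        [5,6] "river" : S
      [6,8] (N\PP)\(N/NP)   >
        [6,7] "often" : ((N\PP)\(N/NP))/S
        [7,8] "found" : S

YES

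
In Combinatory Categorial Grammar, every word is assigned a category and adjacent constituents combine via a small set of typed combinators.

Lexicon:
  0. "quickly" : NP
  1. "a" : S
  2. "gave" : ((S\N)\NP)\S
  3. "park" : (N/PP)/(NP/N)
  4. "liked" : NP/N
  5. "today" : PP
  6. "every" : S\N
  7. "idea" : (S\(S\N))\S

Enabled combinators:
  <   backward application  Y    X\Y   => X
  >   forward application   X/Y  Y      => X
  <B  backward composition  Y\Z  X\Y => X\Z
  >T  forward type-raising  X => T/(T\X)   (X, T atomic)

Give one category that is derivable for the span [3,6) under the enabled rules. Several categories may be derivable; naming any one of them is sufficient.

N

[0,8] S   <
  [0,3] S\N   <
    [0,1] "quickly" : NP
    [1,3] (S\N)\NP   <
      [1,2] "a" : S
      [2,3] "gave" : ((S\N)\NP)\S
  [3,8] S\(S\N)   <
    [3,7] S   <
      [3,6] N   >
        [3,5] N/PP   >
          [3,4] "park" : (N/PP)/(NP/N)
          [4,5] "liked" : NP/N
        [5,6] "today" : PP
      [6,7] "every" : S\N
    [7,8] "idea" : (S\(S\N))\S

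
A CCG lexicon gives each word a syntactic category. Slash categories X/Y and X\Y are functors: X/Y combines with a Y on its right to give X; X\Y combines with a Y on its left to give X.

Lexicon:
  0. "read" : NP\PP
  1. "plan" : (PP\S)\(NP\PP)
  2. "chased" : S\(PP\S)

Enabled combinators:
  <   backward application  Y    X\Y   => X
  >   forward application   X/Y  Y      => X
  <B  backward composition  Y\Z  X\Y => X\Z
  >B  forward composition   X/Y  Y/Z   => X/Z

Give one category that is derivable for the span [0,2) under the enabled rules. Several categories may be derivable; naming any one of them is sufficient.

PP\S

[0,3] S   <
  [0,2] PP\S   <
    [0,1] "read" : NP\PP
    [1,2] "plan" : (PP\S)\(NP\PP)
  [2,3] "chased" : S\(PP\S)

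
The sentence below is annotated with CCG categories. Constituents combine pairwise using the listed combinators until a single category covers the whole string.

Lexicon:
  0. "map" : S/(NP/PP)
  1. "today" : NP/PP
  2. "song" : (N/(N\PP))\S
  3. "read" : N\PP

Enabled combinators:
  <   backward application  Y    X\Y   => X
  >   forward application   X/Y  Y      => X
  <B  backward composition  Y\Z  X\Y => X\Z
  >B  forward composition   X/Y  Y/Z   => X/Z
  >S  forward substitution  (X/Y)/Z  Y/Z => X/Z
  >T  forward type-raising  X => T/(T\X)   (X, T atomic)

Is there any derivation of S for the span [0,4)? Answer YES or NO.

S/(NP/PP) NP/PP (N/(N\PP))\S N\PP
CKY chart[0,4] = {N, N/(N\N), NP/(NP\N), PP/(PP\N), S/(S\N)}; S ∉ chart

NO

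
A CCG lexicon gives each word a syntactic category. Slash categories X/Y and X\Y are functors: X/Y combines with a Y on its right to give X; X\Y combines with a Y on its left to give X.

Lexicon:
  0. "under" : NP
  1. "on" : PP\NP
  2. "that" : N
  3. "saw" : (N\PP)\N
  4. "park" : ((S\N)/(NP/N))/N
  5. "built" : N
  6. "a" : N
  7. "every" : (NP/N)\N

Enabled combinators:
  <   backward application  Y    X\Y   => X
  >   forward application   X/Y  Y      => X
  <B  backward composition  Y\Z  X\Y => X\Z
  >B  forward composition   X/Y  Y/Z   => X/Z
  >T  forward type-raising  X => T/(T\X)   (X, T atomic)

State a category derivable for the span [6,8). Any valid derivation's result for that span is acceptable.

[0,8] S   <
  [0,4] N   >
    [0,1] N/(N\NP)   >T
      [0,1] "under" : NP
    [1,4] N\NP   <B
      [1,2] "on" : PP\NP
      [2,4] N\PP   <
        [2,3] "that" : N
        [3,4] "saw" : (N\PP)\N
  [4,8] S\N   >
    [4,6] (S\N)/(NP/N)   >
      [4,5] "park" : ((S\N)/(NP/N))/N
      [5,6] "built" : N
    [6,8] NP/N   <
      [6,7] "a" : N
      [7,8] "every" : (NP/N)\N

NP/N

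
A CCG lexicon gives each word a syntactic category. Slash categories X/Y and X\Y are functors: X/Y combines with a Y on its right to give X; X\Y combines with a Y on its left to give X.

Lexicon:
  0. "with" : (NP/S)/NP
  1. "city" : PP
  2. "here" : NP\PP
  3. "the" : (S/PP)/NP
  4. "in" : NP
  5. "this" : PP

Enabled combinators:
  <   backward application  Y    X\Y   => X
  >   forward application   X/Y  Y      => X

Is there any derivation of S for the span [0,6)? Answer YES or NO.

NO

(NP/S)/NP PP NP\PP (S/PP)/NP NP PP
CKY chart[0,6] = {NP}; S ∉ chart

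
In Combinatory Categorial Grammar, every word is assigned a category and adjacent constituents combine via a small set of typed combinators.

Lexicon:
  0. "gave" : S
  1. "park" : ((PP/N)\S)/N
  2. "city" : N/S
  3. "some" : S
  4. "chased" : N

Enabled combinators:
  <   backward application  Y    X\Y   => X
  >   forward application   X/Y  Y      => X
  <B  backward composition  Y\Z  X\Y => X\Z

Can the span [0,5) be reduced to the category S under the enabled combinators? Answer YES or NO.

S ((PP/N)\S)/N N/S S N
CKY chart[0,5] = {PP}; S ∉ chart

NO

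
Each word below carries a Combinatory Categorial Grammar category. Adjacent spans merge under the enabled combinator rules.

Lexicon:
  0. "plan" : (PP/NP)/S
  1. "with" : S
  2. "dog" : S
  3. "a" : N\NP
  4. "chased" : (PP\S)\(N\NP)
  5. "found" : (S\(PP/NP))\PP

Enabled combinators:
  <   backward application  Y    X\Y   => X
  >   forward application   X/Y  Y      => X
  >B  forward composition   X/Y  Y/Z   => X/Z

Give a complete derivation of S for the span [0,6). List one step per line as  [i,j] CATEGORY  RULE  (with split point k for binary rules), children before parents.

[0,6] S   <
  [0,2] PP/NP   >
    [0,1] "plan" : (PP/NP)/S
    [1,2] "with" : S
  [2,6] S\(PP/NP)   <
    [2,5] PP   <
      [2,3] "dog" : S
      [3,5] PP\S   <
        [3,4] "a" : N\NP
        [4,5] "chased" : (PP\S)\(N\NP)
    [5,6] "found" : (S\(PP/NP))\PP

[0,1] (PP/NP)/S  lex  "plan"
[1,2] S  lex  "with"
[0,2] PP/NP  >  k=1
[2,3] S  lex  "dog"
[3,4] N\NP  lex  "a"
[4,5] (PP\S)\(N\NP)  lex  "chased"
[3,5] PP\S  <  k=4
[2,5] PP  <  k=3
[5,6] (S\(PP/NP))\PP  lex  "found"
[2,6] S\(PP/NP)  <  k=5
[0,6] S  <  k=2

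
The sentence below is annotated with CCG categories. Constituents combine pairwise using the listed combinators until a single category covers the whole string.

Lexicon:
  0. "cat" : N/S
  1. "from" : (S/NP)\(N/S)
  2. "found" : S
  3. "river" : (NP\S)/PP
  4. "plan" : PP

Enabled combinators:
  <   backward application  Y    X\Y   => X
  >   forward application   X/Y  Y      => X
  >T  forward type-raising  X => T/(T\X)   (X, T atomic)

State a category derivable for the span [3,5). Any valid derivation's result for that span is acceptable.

NP\S

[0,5] S   >
  [0,2] S/NP   <
    [0,1] "cat" : N/S
    [1,2] "from" : (S/NP)\(N/S)
  [2,5] NP   >
    [2,3] NP/(NP\S)   >T
      [2,3] "found" : S
    [3,5] NP\S   >
      [3,4] "river" : (NP\S)/PP
      [4,5] "plan" : PP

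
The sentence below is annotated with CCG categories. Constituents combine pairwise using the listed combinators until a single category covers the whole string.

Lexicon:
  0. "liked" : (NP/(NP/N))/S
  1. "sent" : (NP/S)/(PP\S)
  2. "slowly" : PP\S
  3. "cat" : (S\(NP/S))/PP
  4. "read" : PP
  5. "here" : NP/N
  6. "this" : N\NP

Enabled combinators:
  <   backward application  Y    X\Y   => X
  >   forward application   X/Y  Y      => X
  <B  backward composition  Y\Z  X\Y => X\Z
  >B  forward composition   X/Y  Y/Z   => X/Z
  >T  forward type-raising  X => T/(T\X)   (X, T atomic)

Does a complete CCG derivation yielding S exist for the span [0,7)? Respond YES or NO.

NO

(NP/(NP/N))/S (NP/S)/(PP\S) PP\S (S\(NP/S))/PP PP NP/N N\NP
CKY chart[0,7] = {N, N/(N\N), NP/(NP\N), PP/(PP\N), S/(S\N)}; S ∉ chart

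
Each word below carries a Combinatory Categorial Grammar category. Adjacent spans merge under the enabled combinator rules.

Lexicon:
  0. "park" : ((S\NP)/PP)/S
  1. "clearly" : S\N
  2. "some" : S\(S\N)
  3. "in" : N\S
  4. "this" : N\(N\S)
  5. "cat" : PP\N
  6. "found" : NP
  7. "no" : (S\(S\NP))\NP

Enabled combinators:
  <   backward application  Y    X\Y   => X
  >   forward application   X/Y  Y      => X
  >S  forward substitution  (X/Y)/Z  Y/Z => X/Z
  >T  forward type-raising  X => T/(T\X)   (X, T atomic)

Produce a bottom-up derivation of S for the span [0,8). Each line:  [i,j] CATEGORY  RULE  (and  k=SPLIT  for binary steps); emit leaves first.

[0,8] S   <
  [0,6] S\NP   >
    [0,3] (S\NP)/PP   >
      [0,1] "park" : ((S\NP)/PP)/S
      [1,3] S   <
        [1,2] "clearly" : S\N
        [2,3] "some" : S\(S\N)
    [3,6] PP   <
      [3,5] N   <
        [3,4] "in" : N\S
        [4,5] "this" : N\(N\S)
      [5,6] "cat" : PP\N
  [6,8] S\(S\NP)   <
    [6,7] "found" : NP
    [7,8] "no" : (S\(S\NP))\NP

[0,1] ((S\NP)/PP)/S  lex  "park"
[1,2] S\N  lex  "clearly"
[2,3] S\(S\N)  lex  "some"
[1,3] S  <  k=2
[0,3] (S\NP)/PP  >  k=1
[3,4] N\S  lex  "in"
[4,5] N\(N\S)  lex  "this"
[3,5] N  <  k=4
[5,6] PP\N  lex  "cat"
[3,6] PP  <  k=5
[0,6] S\NP  >  k=3
[6,7] NP  lex  "found"
[7,8] (S\(S\NP))\NP  lex  "no"
[6,8] S\(S\NP)  <  k=7
[0,8] S  <  k=6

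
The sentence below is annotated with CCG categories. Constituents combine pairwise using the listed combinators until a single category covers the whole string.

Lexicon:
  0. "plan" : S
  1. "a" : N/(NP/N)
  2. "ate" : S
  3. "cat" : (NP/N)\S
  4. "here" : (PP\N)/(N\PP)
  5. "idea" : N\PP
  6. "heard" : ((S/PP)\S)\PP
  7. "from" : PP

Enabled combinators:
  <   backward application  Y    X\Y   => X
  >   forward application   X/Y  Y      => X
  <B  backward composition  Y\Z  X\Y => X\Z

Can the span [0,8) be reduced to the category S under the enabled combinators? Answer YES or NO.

[0,8] S   >
  [0,7] S/PP   <
    [0,1] "plan" : S
    [1,7] (S/PP)\S   <
      [1,6] PP   <
        [1,4] N   >
          [1,2] "a" : N/(NP/N)
          [2,4] NP/N   <
            [2,3] "ate" : S
            [3,4] "cat" : (NP/N)\S
        [4,6] PP\N   >
          [4,5] "here" : (PP\N)/(N\PP)
          [5,6] "idea" : N\PP
      [6,7] "heard" : ((S/PP)\S)\PP
  [7,8] "from" : PP

YES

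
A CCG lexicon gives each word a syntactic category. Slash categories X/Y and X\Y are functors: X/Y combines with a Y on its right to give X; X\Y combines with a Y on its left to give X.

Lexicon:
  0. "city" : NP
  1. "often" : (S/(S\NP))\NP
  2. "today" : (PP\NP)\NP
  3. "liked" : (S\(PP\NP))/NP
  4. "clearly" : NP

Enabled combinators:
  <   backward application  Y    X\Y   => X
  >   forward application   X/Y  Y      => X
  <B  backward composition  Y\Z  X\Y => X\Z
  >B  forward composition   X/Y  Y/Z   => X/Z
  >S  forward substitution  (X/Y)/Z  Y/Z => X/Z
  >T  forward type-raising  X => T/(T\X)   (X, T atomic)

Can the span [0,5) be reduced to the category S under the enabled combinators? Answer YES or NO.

YES

[0,5] S   >
  [0,2] S/(S\NP)   <
    [0,1] "city" : NP
    [1,2] "often" : (S/(S\NP))\NP
  [2,5] S\NP   <B
    [2,3] "today" : (PP\NP)\NP
    [3,5] S\(PP\NP)   >
      [3,4] "liked" : (S\(PP\NP))/NP
      [4,5] "clearly" : NP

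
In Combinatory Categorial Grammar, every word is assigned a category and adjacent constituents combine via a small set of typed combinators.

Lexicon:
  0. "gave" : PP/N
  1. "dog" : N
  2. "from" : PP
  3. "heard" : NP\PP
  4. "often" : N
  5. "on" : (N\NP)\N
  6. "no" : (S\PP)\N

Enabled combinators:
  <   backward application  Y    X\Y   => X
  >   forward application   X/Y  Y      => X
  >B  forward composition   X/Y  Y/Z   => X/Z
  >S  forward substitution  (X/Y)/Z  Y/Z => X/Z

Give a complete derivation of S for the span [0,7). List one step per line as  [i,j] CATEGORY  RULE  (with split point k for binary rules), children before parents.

[0,1] PP/N  lex  "gave"
[1,2] N  lex  "dog"
[0,2] PP  >  k=1
[2,3] PP  lex  "from"
[3,4] NP\PP  lex  "heard"
[2,4] NP  <  k=3
[4,5] N  lex  "often"
[5,6] (N\NP)\N  lex  "on"
[4,6] N\NP  <  k=5
[2,6] N  <  k=4
[6,7] (S\PP)\N  lex  "no"
[2,7] S\PP  <  k=6
[0,7] S  <  k=2

[0,7] S   <
  [0,2] PP   >
    [0,1] "gave" : PP/N
    [1,2] "dog" : N
  [2,7] S\PP   <
    [2,6] N   <
      [2,4] NP   <
        [2,3] "from" : PP
        [3,4] "heard" : NP\PP
      [4,6] N\NP   <
        [4,5] "often" : N
        [5,6] "on" : (N\NP)\N
    [6,7] "no" : (S\PP)\N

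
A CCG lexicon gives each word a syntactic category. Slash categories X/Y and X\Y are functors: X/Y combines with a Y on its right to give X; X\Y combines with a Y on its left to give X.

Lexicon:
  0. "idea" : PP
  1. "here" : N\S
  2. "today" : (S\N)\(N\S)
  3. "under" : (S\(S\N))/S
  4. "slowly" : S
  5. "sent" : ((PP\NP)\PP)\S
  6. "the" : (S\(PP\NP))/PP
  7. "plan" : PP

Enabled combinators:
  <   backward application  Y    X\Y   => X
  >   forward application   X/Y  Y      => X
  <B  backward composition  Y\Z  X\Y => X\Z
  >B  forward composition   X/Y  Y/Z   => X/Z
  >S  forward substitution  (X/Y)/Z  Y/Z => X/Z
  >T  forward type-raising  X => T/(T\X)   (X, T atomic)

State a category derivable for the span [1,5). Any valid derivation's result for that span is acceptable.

[0,8] S   <
  [0,1] "idea" : PP
  [1,8] S\PP   <B
    [1,6] (PP\NP)\PP   <
      [1,5] S   <
        [1,3] S\N   <
          [1,2] "here" : N\S
          [2,3] "today" : (S\N)\(N\S)
        [3,5] S\(S\N)   >
          [3,4] "under" : (S\(S\N))/S
          [4,5] "slowly" : S
      [5,6] "sent" : ((PP\NP)\PP)\S
    [6,8] S\(PP\NP)   >
      [6,7] "the" : (S\(PP\NP))/PP
      [7,8] "plan" : PP

S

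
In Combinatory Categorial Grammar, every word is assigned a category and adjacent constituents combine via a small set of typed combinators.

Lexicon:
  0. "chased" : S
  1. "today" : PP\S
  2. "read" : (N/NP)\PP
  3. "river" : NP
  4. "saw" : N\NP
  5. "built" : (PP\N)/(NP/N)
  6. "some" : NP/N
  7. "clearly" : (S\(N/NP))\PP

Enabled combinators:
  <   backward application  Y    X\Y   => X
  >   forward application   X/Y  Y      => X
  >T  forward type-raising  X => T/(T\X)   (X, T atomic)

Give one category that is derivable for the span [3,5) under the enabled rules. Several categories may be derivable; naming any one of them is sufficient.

[0,8] S   <
  [0,3] N/NP   <
    [0,2] PP   <
      [0,1] "chased" : S
      [1,2] "today" : PP\S
    [2,3] "read" : (N/NP)\PP
  [3,8] S\(N/NP)   <
    [3,7] PP   <
      [3,5] N   <
        [3,4] "river" : NP
        [4,5] "saw" : N\NP
      [5,7] PP\N   >
        [5,6] "built" : (PP\N)/(NP/N)
        [6,7] "some" : NP/N
    [7,8] "clearly" : (S\(N/NP))\PP

N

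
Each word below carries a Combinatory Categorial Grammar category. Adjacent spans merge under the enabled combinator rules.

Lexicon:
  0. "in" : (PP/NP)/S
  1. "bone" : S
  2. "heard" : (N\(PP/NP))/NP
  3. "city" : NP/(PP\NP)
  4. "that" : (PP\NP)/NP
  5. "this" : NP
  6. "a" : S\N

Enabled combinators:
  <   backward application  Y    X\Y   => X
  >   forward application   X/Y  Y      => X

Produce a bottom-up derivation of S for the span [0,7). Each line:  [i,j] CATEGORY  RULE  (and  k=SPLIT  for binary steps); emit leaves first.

[0,7] S   <
  [0,6] N   <
    [0,2] PP/NP   >
      [0,1] "in" : (PP/NP)/S
      [1,2] "bone" : S
    [2,6] N\(PP/NP)   >
      [2,3] "heard" : (N\(PP/NP))/NP
      [3,6] NP   >
        [3,4] "city" : NP/(PP\NP)
        [4,6] PP\NP   >
          [4,5] "that" : (PP\NP)/NP
          [5,6] "this" : NP
  [6,7] "a" : S\N

[0,1] (PP/NP)/S  lex  "in"
[1,2] S  lex  "bone"
[0,2] PP/NP  >  k=1
[2,3] (N\(PP/NP))/NP  lex  "heard"
[3,4] NP/(PP\NP)  lex  "city"
[4,5] (PP\NP)/NP  lex  "that"
[5,6] NP  lex  "this"
[4,6] PP\NP  >  k=5
[3,6] NP  >  k=4
[2,6] N\(PP/NP)  >  k=3
[0,6] N  <  k=2
[6,7] S\N  lex  "a"
[0,7] S  <  k=6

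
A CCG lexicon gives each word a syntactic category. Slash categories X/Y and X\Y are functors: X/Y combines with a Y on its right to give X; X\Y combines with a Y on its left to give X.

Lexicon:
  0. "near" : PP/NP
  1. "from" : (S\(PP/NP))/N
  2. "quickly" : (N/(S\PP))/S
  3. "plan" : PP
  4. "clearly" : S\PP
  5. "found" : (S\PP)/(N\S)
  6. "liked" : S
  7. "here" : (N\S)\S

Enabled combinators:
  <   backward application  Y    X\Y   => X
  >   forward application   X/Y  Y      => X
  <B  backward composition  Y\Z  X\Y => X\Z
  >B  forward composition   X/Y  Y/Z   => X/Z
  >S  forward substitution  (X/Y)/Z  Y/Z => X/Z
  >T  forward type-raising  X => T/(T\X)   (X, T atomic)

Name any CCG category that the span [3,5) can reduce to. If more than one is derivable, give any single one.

S

[0,8] S   <
  [0,1] "near" : PP/NP
  [1,8] S\(PP/NP)   >
    [1,2] "from" : (S\(PP/NP))/N
    [2,8] N   >
      [2,5] N/(S\PP)   >
        [2,3] "quickly" : (N/(S\PP))/S
        [3,5] S   >
          [3,4] S/(S\PP)   >T
            [3,4] "plan" : PP
          [4,5] "clearly" : S\PP
      [5,8] S\PP   >
        [5,6] "found" : (S\PP)/(N\S)
        [6,8] N\S   <
          [6,7] "liked" : S
          [7,8] "here" : (N\S)\S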